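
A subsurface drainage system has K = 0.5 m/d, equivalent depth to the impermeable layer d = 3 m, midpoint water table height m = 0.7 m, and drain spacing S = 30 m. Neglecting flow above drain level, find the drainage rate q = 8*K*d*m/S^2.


q = 8*K*d*m/S^2
q = 8*0.5*3*0.7/30^2
q = 8.4000 / 900

0.0093 m/d


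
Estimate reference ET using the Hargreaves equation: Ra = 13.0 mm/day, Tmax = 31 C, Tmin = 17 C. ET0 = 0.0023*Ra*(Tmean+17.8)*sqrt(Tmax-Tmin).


Tmean = (Tmax + Tmin)/2 = (31 + 17)/2 = 24.0
ET0 = 0.0023 * 13.0 * (24.0 + 17.8) * sqrt(31 - 17)
ET0 = 0.0023 * 13.0 * 41.8 * 3.741657

4.6764 mm/day


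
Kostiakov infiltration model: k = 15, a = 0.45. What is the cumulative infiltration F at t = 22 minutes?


F = k * t^a = 15 * 22^0.45
F = 15 * 4.018743

60.2811 mm


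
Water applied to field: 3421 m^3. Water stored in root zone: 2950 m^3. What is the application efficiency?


Ea = V_root / V_field * 100 = 2950 / 3421 * 100 = 86.2321%

86.2321 %


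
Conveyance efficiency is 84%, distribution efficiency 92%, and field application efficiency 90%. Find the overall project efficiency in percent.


Ec = 0.84, Eb = 0.92, Ea = 0.9
E = 0.84 * 0.92 * 0.9 * 100 = 69.5520%

69.5520 %


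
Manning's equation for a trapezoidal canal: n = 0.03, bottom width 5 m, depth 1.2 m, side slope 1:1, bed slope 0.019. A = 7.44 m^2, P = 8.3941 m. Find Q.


R = A/P = 7.44/8.3941 = 0.886337
Q = (1/0.03) * 7.44 * 0.886337^(2/3) * 0.019^0.5

31.5424 m^3/s


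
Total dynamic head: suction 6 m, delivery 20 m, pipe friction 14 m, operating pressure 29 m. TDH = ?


TDH = Hs + Hd + hf + Hp = 6 + 20 + 14 + 29 = 69

69 m


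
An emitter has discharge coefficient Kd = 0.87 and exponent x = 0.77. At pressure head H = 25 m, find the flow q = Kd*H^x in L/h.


q = Kd * H^x = 0.87 * 25^0.77 = 0.87 * 11.923776

10.3737 L/h


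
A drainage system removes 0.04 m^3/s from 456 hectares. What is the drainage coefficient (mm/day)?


DC = Q * 86400 / (A * 10000) * 1000
DC = 0.04 * 86400 / (456 * 10000) * 1000
DC = 3456000.0000 / 4560000

0.7579 mm/day


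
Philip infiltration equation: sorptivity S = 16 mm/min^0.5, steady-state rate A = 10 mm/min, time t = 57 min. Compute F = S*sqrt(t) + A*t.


F = S*sqrt(t) + A*t
F = 16*sqrt(57) + 10*57
F = 16*7.549834 + 570

690.7973 mm


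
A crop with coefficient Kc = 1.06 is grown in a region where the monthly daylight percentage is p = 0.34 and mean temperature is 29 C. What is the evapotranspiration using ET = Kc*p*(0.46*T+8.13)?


ET = Kc * p * (0.46*T + 8.13)
ET = 1.06 * 0.34 * (0.46*29 + 8.13)
ET = 1.06 * 0.34 * 21.4700

7.7378 mm/day


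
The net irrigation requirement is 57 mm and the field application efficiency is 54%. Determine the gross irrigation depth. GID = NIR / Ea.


Ea = 54% = 0.54
GID = NIR / Ea = 57 / 0.54 = 105.5556 mm

105.5556 mm


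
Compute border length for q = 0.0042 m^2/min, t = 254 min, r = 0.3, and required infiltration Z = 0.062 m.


L = q*t/((1+r)*Z)
L = 0.0042*254/((1+0.3)*0.062)
L = 1.0668/0.0806

13.2357 m


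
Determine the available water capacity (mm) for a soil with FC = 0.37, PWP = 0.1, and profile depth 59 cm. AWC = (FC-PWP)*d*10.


AWC = (FC - PWP) * d * 10
AWC = (0.37 - 0.1) * 59 * 10
AWC = 0.2700 * 59 * 10

159.3000 mm


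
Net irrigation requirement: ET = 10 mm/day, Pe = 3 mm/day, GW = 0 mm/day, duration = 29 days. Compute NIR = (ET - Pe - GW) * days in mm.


Daily deficit = ET - Pe - GW = 10 - 3 - 0 = 7 mm/day
NIR = 7 * 29 = 203 mm

203.0000 mm


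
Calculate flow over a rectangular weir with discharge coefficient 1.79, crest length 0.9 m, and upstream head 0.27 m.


Q = C * L * H^(3/2) = 1.79 * 0.9 * 0.27^1.5 = 1.79 * 0.9 * 0.140296

0.2260 m^3/s


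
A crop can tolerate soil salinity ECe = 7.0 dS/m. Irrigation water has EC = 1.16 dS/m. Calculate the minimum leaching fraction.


LR = ECiw / (5*ECe - ECiw)
LR = 1.16 / (5*7.0 - 1.16)
LR = 1.16 / 33.8400

0.0343


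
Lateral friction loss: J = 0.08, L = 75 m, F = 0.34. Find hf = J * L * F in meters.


hf = J * L * F = 0.08 * 75 * 0.34 = 2.0400 m

2.0400 m


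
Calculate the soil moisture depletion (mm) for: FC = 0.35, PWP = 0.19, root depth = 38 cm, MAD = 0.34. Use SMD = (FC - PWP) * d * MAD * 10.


SMD = (FC - PWP) * d * MAD * 10
SMD = (0.35 - 0.19) * 38 * 0.34 * 10
SMD = 0.1600 * 38 * 0.34 * 10

20.6720 mm


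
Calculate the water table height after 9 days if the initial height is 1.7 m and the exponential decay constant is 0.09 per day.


m = m0 * exp(-k*t)
m = 1.7 * exp(-0.09 * 9)
m = 1.7 * exp(-0.8100)

0.7563 m


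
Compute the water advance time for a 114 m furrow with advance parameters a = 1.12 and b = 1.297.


t = (L/a)^(1/b)
t = (114/1.12)^(1/1.297)
t = 101.785714^(1/1.297)

35.3140 min


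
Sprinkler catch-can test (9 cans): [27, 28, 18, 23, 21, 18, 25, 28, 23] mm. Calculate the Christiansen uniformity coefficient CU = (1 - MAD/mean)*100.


mean = 23.444444 mm
MAD = 3.160494 mm
CU = (1 - 3.160494/23.444444)*100

86.5192 %


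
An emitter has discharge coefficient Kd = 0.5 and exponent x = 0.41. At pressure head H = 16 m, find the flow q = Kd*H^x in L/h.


q = Kd * H^x = 0.5 * 16^0.41 = 0.5 * 3.116658

1.5583 L/h


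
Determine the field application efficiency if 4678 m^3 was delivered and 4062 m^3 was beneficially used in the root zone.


Ea = V_root / V_field * 100 = 4062 / 4678 * 100 = 86.8320%

86.8320 %


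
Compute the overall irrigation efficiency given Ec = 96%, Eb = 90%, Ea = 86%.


Ec = 0.96, Eb = 0.9, Ea = 0.86
E = 0.96 * 0.9 * 0.86 * 100 = 74.3040%

74.3040 %


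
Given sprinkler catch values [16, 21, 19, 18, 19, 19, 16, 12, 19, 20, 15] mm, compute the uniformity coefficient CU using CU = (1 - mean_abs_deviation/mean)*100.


mean = 17.636364 mm
MAD = 2.099174 mm
CU = (1 - 2.099174/17.636364)*100

88.0975 %


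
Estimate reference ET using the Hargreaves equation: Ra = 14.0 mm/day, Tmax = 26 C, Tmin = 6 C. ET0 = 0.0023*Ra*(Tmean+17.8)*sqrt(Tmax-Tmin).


Tmean = (Tmax + Tmin)/2 = (26 + 6)/2 = 16.0
ET0 = 0.0023 * 14.0 * (16.0 + 17.8) * sqrt(26 - 6)
ET0 = 0.0023 * 14.0 * 33.8 * 4.472136

4.8673 mm/day


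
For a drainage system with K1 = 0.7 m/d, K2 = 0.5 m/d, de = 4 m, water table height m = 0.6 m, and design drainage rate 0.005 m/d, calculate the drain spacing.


S^2 = 8*K2*de*m/q + 4*K1*m^2/q
S^2 = 8*0.5*4*0.6/0.005 + 4*0.7*0.6^2/0.005
S = sqrt(2121.6000)

46.0608 m


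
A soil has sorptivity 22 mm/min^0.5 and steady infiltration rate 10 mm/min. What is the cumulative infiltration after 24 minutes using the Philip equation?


F = S*sqrt(t) + A*t
F = 22*sqrt(24) + 10*24
F = 22*4.898979 + 240

347.7775 mm


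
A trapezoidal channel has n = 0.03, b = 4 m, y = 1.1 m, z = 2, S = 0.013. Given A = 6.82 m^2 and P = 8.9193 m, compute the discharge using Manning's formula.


R = A/P = 6.82/8.9193 = 0.764634
Q = (1/0.03) * 6.82 * 0.764634^(2/3) * 0.013^0.5

21.6739 m^3/s


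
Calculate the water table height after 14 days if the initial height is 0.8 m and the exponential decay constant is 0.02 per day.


m = m0 * exp(-k*t)
m = 0.8 * exp(-0.02 * 14)
m = 0.8 * exp(-0.2800)

0.6046 m


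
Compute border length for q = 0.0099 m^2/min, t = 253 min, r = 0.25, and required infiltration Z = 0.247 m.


L = q*t/((1+r)*Z)
L = 0.0099*253/((1+0.25)*0.247)
L = 2.5047/0.30875

8.1124 m


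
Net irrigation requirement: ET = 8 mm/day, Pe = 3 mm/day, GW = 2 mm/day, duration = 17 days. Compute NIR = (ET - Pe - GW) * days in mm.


Daily deficit = ET - Pe - GW = 8 - 3 - 2 = 3 mm/day
NIR = 3 * 17 = 51 mm

51.0000 mm


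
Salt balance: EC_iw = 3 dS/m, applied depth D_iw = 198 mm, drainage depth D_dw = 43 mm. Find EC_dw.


EC_dw = EC_iw * D_iw / D_dw
EC_dw = 3 * 198 / 43
EC_dw = 594 / 43

13.8140 dS/m


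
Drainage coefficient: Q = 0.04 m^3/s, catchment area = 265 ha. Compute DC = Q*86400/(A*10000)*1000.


DC = Q * 86400 / (A * 10000) * 1000
DC = 0.04 * 86400 / (265 * 10000) * 1000
DC = 3456000.0000 / 2650000

1.3042 mm/day


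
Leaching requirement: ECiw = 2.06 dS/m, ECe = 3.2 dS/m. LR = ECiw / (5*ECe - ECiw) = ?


LR = ECiw / (5*ECe - ECiw)
LR = 2.06 / (5*3.2 - 2.06)
LR = 2.06 / 13.9400

0.1478


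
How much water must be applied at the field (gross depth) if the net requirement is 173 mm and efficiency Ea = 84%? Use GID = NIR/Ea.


Ea = 84% = 0.84
GID = NIR / Ea = 173 / 0.84 = 205.9524 mm

205.9524 mm


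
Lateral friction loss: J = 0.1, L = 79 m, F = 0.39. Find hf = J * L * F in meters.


hf = J * L * F = 0.1 * 79 * 0.39 = 3.0810 m

3.0810 m


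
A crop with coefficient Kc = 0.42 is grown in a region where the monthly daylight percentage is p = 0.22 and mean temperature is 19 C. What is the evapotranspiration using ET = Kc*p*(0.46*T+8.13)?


ET = Kc * p * (0.46*T + 8.13)
ET = 0.42 * 0.22 * (0.46*19 + 8.13)
ET = 0.42 * 0.22 * 16.8700

1.5588 mm/day


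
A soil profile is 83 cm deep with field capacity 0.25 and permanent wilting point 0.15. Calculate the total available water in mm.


AWC = (FC - PWP) * d * 10
AWC = (0.25 - 0.15) * 83 * 10
AWC = 0.1000 * 83 * 10

83.0000 mm


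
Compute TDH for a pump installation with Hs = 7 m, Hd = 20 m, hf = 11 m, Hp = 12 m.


TDH = Hs + Hd + hf + Hp = 7 + 20 + 11 + 12 = 50

50 m


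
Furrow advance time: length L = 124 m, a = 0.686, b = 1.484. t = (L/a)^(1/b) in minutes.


t = (L/a)^(1/b)
t = (124/0.686)^(1/1.484)
t = 180.758017^(1/1.484)

33.1860 min


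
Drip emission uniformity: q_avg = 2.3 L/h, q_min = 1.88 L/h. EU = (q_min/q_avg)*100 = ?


EU = (q_min/q_avg)*100 = (1.88/2.3)*100 = 81.7391%

81.7391 %


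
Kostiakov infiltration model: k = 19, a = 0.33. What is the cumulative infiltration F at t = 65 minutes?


F = k * t^a = 19 * 65^0.33
F = 19 * 3.965166

75.3382 mm


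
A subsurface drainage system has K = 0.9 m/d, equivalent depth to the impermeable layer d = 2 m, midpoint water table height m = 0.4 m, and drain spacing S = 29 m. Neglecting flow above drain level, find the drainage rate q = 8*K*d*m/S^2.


q = 8*K*d*m/S^2
q = 8*0.9*2*0.4/29^2
q = 5.7600 / 841

0.0068 m/d


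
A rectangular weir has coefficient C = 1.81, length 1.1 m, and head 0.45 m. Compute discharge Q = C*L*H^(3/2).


Q = C * L * H^(3/2) = 1.81 * 1.1 * 0.45^1.5 = 1.81 * 1.1 * 0.301869

0.6010 m^3/s


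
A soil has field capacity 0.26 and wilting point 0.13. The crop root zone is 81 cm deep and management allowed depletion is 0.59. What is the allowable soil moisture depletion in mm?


SMD = (FC - PWP) * d * MAD * 10
SMD = (0.26 - 0.13) * 81 * 0.59 * 10
SMD = 0.1300 * 81 * 0.59 * 10

62.1270 mm


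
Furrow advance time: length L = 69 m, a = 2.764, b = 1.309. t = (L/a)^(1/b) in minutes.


t = (L/a)^(1/b)
t = (69/2.764)^(1/1.309)
t = 24.963821^(1/1.309)

11.6806 min


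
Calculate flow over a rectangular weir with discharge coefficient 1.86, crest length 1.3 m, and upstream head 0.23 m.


Q = C * L * H^(3/2) = 1.86 * 1.3 * 0.23^1.5 = 1.86 * 1.3 * 0.110304

0.2667 m^3/s


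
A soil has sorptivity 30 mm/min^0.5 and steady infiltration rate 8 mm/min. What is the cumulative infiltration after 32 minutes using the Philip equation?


F = S*sqrt(t) + A*t
F = 30*sqrt(32) + 8*32
F = 30*5.656854 + 256

425.7056 mm


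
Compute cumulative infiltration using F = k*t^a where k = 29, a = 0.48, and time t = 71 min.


F = k * t^a = 29 * 71^0.48
F = 29 * 7.737560

224.3892 mm


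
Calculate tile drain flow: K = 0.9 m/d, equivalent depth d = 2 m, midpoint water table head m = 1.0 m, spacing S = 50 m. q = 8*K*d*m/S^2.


q = 8*K*d*m/S^2
q = 8*0.9*2*1.0/50^2
q = 14.4000 / 2500

0.0058 m/d


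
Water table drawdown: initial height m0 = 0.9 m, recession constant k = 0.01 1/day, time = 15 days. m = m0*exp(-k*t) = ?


m = m0 * exp(-k*t)
m = 0.9 * exp(-0.01 * 15)
m = 0.9 * exp(-0.1500)

0.7746 m


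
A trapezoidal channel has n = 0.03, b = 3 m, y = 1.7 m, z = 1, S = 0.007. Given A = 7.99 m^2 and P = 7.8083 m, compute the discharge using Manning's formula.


R = A/P = 7.99/7.8083 = 1.023270
Q = (1/0.03) * 7.99 * 1.023270^(2/3) * 0.007^0.5

22.6274 m^3/s


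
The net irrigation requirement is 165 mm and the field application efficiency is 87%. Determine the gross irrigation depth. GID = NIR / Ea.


Ea = 87% = 0.87
GID = NIR / Ea = 165 / 0.87 = 189.6552 mm

189.6552 mm


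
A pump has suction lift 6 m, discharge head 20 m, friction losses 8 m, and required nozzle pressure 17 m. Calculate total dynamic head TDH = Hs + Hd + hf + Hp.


TDH = Hs + Hd + hf + Hp = 6 + 20 + 8 + 17 = 51

51 m


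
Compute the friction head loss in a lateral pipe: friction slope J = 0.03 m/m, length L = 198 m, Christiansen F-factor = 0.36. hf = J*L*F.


hf = J * L * F = 0.03 * 198 * 0.36 = 2.1384 m

2.1384 m


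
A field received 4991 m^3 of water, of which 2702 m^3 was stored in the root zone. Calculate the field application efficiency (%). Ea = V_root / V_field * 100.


Ea = V_root / V_field * 100 = 2702 / 4991 * 100 = 54.1374%

54.1374 %


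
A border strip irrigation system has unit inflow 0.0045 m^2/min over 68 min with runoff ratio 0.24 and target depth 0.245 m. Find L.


L = q*t/((1+r)*Z)
L = 0.0045*68/((1+0.24)*0.245)
L = 0.306/0.3038

1.0072 m


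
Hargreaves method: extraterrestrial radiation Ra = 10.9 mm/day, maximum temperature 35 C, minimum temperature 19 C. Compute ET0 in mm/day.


Tmean = (Tmax + Tmin)/2 = (35 + 19)/2 = 27.0
ET0 = 0.0023 * 10.9 * (27.0 + 17.8) * sqrt(35 - 19)
ET0 = 0.0023 * 10.9 * 44.8 * 4.000000

4.4925 mm/day


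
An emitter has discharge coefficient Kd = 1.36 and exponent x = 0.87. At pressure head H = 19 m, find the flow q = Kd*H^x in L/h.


q = Kd * H^x = 1.36 * 19^0.87 = 1.36 * 12.957333

17.6220 L/h


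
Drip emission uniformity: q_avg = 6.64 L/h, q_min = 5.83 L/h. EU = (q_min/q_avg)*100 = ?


EU = (q_min/q_avg)*100 = (5.83/6.64)*100 = 87.8012%

87.8012 %


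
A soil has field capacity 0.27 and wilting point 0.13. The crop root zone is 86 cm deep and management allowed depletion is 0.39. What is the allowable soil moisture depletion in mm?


SMD = (FC - PWP) * d * MAD * 10
SMD = (0.27 - 0.13) * 86 * 0.39 * 10
SMD = 0.1400 * 86 * 0.39 * 10

46.9560 mm


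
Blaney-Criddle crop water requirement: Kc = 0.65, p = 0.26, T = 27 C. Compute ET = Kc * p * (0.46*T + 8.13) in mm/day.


ET = Kc * p * (0.46*T + 8.13)
ET = 0.65 * 0.26 * (0.46*27 + 8.13)
ET = 0.65 * 0.26 * 20.5500

3.4730 mm/day


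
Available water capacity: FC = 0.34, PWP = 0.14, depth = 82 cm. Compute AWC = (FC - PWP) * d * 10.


AWC = (FC - PWP) * d * 10
AWC = (0.34 - 0.14) * 82 * 10
AWC = 0.2000 * 82 * 10

164.0000 mm


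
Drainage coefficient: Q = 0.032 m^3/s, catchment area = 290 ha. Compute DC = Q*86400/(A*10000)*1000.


DC = Q * 86400 / (A * 10000) * 1000
DC = 0.032 * 86400 / (290 * 10000) * 1000
DC = 2764800.0000 / 2900000

0.9534 mm/day


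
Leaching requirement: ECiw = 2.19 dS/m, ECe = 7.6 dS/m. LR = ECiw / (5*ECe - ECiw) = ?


LR = ECiw / (5*ECe - ECiw)
LR = 2.19 / (5*7.6 - 2.19)
LR = 2.19 / 35.8100

0.0612


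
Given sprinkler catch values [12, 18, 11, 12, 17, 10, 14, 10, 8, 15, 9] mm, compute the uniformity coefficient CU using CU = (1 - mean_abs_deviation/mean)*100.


mean = 12.363636 mm
MAD = 2.644628 mm
CU = (1 - 2.644628/12.363636)*100

78.6096 %


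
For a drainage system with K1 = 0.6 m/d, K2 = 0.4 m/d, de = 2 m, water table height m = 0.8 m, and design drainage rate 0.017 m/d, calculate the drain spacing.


S^2 = 8*K2*de*m/q + 4*K1*m^2/q
S^2 = 8*0.4*2*0.8/0.017 + 4*0.6*0.8^2/0.017
S = sqrt(391.5294)

19.7871 m


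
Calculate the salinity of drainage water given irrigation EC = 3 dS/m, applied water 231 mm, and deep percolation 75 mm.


EC_dw = EC_iw * D_iw / D_dw
EC_dw = 3 * 231 / 75
EC_dw = 693 / 75

9.2400 dS/m


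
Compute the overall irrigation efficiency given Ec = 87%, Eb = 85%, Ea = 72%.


Ec = 0.87, Eb = 0.85, Ea = 0.72
E = 0.87 * 0.85 * 0.72 * 100 = 53.2440%

53.2440 %


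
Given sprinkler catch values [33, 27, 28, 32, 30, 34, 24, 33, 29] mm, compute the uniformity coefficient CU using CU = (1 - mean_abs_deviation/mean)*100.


mean = 30.000000 mm
MAD = 2.666667 mm
CU = (1 - 2.666667/30.000000)*100

91.1111 %


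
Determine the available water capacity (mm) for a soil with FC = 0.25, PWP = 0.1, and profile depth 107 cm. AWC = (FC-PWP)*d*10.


AWC = (FC - PWP) * d * 10
AWC = (0.25 - 0.1) * 107 * 10
AWC = 0.1500 * 107 * 10

160.5000 mm


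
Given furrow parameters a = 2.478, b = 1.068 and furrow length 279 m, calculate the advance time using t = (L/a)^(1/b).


t = (L/a)^(1/b)
t = (279/2.478)^(1/1.068)
t = 112.590799^(1/1.068)

83.3456 min


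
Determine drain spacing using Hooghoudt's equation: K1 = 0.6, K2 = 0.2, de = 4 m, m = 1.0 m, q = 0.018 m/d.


S^2 = 8*K2*de*m/q + 4*K1*m^2/q
S^2 = 8*0.2*4*1.0/0.018 + 4*0.6*1.0^2/0.018
S = sqrt(488.8889)

22.1108 m


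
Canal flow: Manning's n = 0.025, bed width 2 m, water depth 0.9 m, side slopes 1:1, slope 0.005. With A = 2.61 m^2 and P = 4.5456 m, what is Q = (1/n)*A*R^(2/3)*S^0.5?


R = A/P = 2.61/4.5456 = 0.574182
Q = (1/0.025) * 2.61 * 0.574182^(2/3) * 0.005^0.5

5.0998 m^3/s


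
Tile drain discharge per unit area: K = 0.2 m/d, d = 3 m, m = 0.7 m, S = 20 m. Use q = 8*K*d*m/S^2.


q = 8*K*d*m/S^2
q = 8*0.2*3*0.7/20^2
q = 3.3600 / 400

0.0084 m/d


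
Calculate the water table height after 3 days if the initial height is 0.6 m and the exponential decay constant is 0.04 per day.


m = m0 * exp(-k*t)
m = 0.6 * exp(-0.04 * 3)
m = 0.6 * exp(-0.1200)

0.5322 m


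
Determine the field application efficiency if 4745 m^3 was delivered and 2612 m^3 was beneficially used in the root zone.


Ea = V_root / V_field * 100 = 2612 / 4745 * 100 = 55.0474%

55.0474 %


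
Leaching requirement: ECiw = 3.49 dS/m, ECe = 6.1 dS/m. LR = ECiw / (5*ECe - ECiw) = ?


LR = ECiw / (5*ECe - ECiw)
LR = 3.49 / (5*6.1 - 3.49)
LR = 3.49 / 27.0100

0.1292


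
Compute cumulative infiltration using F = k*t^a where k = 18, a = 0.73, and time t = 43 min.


F = k * t^a = 18 * 43^0.73
F = 18 * 15.575140

280.3525 mm


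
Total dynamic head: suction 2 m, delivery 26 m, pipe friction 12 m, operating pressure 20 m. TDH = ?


TDH = Hs + Hd + hf + Hp = 2 + 26 + 12 + 20 = 60

60 m


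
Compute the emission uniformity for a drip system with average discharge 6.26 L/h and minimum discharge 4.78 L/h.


EU = (q_min/q_avg)*100 = (4.78/6.26)*100 = 76.3578%

76.3578 %


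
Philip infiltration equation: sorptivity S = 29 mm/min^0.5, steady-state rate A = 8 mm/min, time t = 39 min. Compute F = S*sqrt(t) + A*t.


F = S*sqrt(t) + A*t
F = 29*sqrt(39) + 8*39
F = 29*6.244998 + 312

493.1049 mm


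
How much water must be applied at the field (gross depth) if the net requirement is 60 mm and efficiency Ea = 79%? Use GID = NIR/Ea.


Ea = 79% = 0.79
GID = NIR / Ea = 60 / 0.79 = 75.9494 mm

75.9494 mm


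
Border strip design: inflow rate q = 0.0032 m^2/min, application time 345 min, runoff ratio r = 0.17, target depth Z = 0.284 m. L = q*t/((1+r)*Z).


L = q*t/((1+r)*Z)
L = 0.0032*345/((1+0.17)*0.284)
L = 1.104/0.33228

3.3225 m


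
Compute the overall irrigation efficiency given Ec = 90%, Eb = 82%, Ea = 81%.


Ec = 0.9, Eb = 0.82, Ea = 0.81
E = 0.9 * 0.82 * 0.81 * 100 = 59.7780%

59.7780 %


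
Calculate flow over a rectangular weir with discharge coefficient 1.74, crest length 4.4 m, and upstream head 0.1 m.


Q = C * L * H^(3/2) = 1.74 * 4.4 * 0.1^1.5 = 1.74 * 4.4 * 0.031623

0.2421 m^3/s


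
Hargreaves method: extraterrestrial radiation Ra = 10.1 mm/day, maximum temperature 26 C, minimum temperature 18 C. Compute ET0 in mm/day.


Tmean = (Tmax + Tmin)/2 = (26 + 18)/2 = 22.0
ET0 = 0.0023 * 10.1 * (22.0 + 17.8) * sqrt(26 - 18)
ET0 = 0.0023 * 10.1 * 39.8 * 2.828427

2.6150 mm/day


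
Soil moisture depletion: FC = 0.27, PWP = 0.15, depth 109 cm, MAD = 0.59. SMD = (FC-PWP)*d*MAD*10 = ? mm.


SMD = (FC - PWP) * d * MAD * 10
SMD = (0.27 - 0.15) * 109 * 0.59 * 10
SMD = 0.1200 * 109 * 0.59 * 10

77.1720 mm


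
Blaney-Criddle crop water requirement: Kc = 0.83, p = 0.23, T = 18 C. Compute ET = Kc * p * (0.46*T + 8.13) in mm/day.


ET = Kc * p * (0.46*T + 8.13)
ET = 0.83 * 0.23 * (0.46*18 + 8.13)
ET = 0.83 * 0.23 * 16.4100

3.1327 mm/day


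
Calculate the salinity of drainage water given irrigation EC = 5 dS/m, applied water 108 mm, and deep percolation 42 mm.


EC_dw = EC_iw * D_iw / D_dw
EC_dw = 5 * 108 / 42
EC_dw = 540 / 42

12.8571 dS/m


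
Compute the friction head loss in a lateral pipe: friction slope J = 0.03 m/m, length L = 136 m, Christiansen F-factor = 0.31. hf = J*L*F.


hf = J * L * F = 0.03 * 136 * 0.31 = 1.2648 m

1.2648 m


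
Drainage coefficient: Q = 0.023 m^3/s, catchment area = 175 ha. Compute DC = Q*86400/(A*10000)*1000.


DC = Q * 86400 / (A * 10000) * 1000
DC = 0.023 * 86400 / (175 * 10000) * 1000
DC = 1987200.0000 / 1750000

1.1355 mm/day


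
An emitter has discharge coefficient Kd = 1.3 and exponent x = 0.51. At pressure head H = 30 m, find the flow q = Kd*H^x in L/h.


q = Kd * H^x = 1.3 * 30^0.51 = 1.3 * 5.666721

7.3667 L/h


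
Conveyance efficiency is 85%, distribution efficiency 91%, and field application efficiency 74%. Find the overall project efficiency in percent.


Ec = 0.85, Eb = 0.91, Ea = 0.74
E = 0.85 * 0.91 * 0.74 * 100 = 57.2390%

57.2390 %


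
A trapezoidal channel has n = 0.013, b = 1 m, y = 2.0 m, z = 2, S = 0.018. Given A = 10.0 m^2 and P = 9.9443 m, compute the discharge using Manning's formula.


R = A/P = 10.0/9.9443 = 1.005601
Q = (1/0.013) * 10.0 * 1.005601^(2/3) * 0.018^0.5

103.5881 m^3/s


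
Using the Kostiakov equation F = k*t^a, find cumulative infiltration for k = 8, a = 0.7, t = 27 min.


F = k * t^a = 8 * 27^0.7
F = 8 * 10.045109

80.3609 mm


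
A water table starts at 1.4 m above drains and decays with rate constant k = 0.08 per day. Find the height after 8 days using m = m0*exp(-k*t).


m = m0 * exp(-k*t)
m = 1.4 * exp(-0.08 * 8)
m = 1.4 * exp(-0.6400)

0.7382 m


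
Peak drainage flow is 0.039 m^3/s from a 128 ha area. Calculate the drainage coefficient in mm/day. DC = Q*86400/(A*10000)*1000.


DC = Q * 86400 / (A * 10000) * 1000
DC = 0.039 * 86400 / (128 * 10000) * 1000
DC = 3369600.0000 / 1280000

2.6325 mm/day


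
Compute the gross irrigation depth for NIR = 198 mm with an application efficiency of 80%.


Ea = 80% = 0.8
GID = NIR / Ea = 198 / 0.8 = 247.5000 mm

247.5000 mm


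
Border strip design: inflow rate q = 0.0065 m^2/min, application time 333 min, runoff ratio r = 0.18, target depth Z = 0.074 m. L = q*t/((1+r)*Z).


L = q*t/((1+r)*Z)
L = 0.0065*333/((1+0.18)*0.074)
L = 2.1645/0.08732

24.7881 m


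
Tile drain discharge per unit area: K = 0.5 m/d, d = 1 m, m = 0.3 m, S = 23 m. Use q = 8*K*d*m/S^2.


q = 8*K*d*m/S^2
q = 8*0.5*1*0.3/23^2
q = 1.2000 / 529

0.0023 m/d


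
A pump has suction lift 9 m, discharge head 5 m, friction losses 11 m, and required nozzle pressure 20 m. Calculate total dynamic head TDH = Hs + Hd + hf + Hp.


TDH = Hs + Hd + hf + Hp = 9 + 5 + 11 + 20 = 45

45 m


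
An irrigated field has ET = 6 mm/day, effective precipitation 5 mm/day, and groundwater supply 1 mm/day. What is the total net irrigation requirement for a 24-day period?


Daily deficit = ET - Pe - GW = 6 - 5 - 1 = 0 mm/day
NIR = 0 * 24 = 0 mm

0 mm


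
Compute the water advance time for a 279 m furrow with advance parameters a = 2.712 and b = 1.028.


t = (L/a)^(1/b)
t = (279/2.712)^(1/1.028)
t = 102.876106^(1/1.028)

90.6785 min


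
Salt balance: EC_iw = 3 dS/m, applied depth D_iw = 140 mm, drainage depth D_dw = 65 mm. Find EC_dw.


EC_dw = EC_iw * D_iw / D_dw
EC_dw = 3 * 140 / 65
EC_dw = 420 / 65

6.4615 dS/m


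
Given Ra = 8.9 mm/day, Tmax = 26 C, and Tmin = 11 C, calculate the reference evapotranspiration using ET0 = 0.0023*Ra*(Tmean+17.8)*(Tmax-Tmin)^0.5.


Tmean = (Tmax + Tmin)/2 = (26 + 11)/2 = 18.5
ET0 = 0.0023 * 8.9 * (18.5 + 17.8) * sqrt(26 - 11)
ET0 = 0.0023 * 8.9 * 36.3 * 3.872983

2.8779 mm/day


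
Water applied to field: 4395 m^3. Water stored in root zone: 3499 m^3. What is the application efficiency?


Ea = V_root / V_field * 100 = 3499 / 4395 * 100 = 79.6132%

79.6132 %


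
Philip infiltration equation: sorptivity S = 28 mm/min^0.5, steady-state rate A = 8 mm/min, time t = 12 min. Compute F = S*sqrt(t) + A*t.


F = S*sqrt(t) + A*t
F = 28*sqrt(12) + 8*12
F = 28*3.464102 + 96

192.9949 mm


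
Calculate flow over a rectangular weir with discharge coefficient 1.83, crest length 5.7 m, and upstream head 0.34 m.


Q = C * L * H^(3/2) = 1.83 * 5.7 * 0.34^1.5 = 1.83 * 5.7 * 0.198252

2.0680 m^3/s


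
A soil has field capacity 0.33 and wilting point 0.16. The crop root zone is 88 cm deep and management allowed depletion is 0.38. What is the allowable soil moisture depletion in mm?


SMD = (FC - PWP) * d * MAD * 10
SMD = (0.33 - 0.16) * 88 * 0.38 * 10
SMD = 0.1700 * 88 * 0.38 * 10

56.8480 mm


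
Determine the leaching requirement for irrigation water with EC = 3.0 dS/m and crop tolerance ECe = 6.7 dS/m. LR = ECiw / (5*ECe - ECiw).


LR = ECiw / (5*ECe - ECiw)
LR = 3.0 / (5*6.7 - 3.0)
LR = 3.0 / 30.5000

0.0984


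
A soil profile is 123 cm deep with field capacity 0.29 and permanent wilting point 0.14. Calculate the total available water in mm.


AWC = (FC - PWP) * d * 10
AWC = (0.29 - 0.14) * 123 * 10
AWC = 0.1500 * 123 * 10

184.5000 mm


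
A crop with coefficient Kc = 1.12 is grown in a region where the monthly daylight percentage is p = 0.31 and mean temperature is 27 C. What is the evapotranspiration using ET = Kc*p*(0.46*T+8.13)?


ET = Kc * p * (0.46*T + 8.13)
ET = 1.12 * 0.31 * (0.46*27 + 8.13)
ET = 1.12 * 0.31 * 20.5500

7.1350 mm/day


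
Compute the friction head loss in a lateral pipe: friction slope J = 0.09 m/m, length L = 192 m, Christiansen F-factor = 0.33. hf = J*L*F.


hf = J * L * F = 0.09 * 192 * 0.33 = 5.7024 m

5.7024 m


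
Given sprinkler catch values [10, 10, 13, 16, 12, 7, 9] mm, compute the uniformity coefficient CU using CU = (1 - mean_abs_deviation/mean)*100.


mean = 11.000000 mm
MAD = 2.285714 mm
CU = (1 - 2.285714/11.000000)*100

79.2208 %


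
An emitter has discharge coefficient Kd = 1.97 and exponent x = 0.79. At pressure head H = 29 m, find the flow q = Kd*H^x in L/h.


q = Kd * H^x = 1.97 * 29^0.79 = 1.97 * 14.298630

28.1683 L/h


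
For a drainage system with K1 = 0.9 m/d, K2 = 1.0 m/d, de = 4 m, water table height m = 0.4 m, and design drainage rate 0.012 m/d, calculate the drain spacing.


S^2 = 8*K2*de*m/q + 4*K1*m^2/q
S^2 = 8*1.0*4*0.4/0.012 + 4*0.9*0.4^2/0.012
S = sqrt(1114.6667)

33.3866 m


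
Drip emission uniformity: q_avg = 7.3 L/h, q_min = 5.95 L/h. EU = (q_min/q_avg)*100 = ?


EU = (q_min/q_avg)*100 = (5.95/7.3)*100 = 81.5068%

81.5068 %


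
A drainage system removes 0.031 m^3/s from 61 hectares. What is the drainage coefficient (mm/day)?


DC = Q * 86400 / (A * 10000) * 1000
DC = 0.031 * 86400 / (61 * 10000) * 1000
DC = 2678400.0000 / 610000

4.3908 mm/day


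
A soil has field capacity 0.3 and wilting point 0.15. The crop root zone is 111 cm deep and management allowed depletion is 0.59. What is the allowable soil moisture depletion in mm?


SMD = (FC - PWP) * d * MAD * 10
SMD = (0.3 - 0.15) * 111 * 0.59 * 10
SMD = 0.1500 * 111 * 0.59 * 10

98.2350 mm


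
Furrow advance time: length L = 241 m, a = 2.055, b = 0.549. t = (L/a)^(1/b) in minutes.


t = (L/a)^(1/b)
t = (241/2.055)^(1/0.549)
t = 117.274939^(1/0.549)

5875.4902 min


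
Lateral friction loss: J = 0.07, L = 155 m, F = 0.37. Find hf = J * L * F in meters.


hf = J * L * F = 0.07 * 155 * 0.37 = 4.0145 m

4.0145 m


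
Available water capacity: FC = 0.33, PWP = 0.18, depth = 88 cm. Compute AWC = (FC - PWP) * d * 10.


AWC = (FC - PWP) * d * 10
AWC = (0.33 - 0.18) * 88 * 10
AWC = 0.1500 * 88 * 10

132.0000 mm


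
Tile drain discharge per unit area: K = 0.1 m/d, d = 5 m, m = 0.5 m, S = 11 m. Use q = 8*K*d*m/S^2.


q = 8*K*d*m/S^2
q = 8*0.1*5*0.5/11^2
q = 2.0000 / 121

0.0165 m/d


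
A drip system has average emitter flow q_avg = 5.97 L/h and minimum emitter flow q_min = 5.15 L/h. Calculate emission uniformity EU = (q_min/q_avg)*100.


EU = (q_min/q_avg)*100 = (5.15/5.97)*100 = 86.2647%

86.2647 %


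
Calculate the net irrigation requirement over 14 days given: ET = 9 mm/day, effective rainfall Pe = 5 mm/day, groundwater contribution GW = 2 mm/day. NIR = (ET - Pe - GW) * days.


Daily deficit = ET - Pe - GW = 9 - 5 - 2 = 2 mm/day
NIR = 2 * 14 = 28 mm

28.0000 mm


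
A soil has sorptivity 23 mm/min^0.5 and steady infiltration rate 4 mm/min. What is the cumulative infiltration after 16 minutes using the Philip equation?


F = S*sqrt(t) + A*t
F = 23*sqrt(16) + 4*16
F = 23*4.000000 + 64

156.0000 mm


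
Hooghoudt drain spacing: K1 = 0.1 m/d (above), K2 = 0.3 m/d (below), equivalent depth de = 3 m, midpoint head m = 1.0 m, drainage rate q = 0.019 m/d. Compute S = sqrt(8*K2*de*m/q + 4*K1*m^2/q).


S^2 = 8*K2*de*m/q + 4*K1*m^2/q
S^2 = 8*0.3*3*1.0/0.019 + 4*0.1*1.0^2/0.019
S = sqrt(400.0000)

20.0000 m


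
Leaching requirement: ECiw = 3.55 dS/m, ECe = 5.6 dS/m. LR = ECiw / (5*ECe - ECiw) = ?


LR = ECiw / (5*ECe - ECiw)
LR = 3.55 / (5*5.6 - 3.55)
LR = 3.55 / 24.4500

0.1452


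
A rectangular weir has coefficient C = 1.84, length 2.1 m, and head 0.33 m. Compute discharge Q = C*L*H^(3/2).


Q = C * L * H^(3/2) = 1.84 * 2.1 * 0.33^1.5 = 1.84 * 2.1 * 0.189571

0.7325 m^3/s


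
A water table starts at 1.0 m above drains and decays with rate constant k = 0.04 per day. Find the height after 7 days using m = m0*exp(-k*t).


m = m0 * exp(-k*t)
m = 1.0 * exp(-0.04 * 7)
m = 1.0 * exp(-0.2800)

0.7558 m


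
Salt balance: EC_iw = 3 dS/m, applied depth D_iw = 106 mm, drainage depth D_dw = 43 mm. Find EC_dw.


EC_dw = EC_iw * D_iw / D_dw
EC_dw = 3 * 106 / 43
EC_dw = 318 / 43

7.3953 dS/m


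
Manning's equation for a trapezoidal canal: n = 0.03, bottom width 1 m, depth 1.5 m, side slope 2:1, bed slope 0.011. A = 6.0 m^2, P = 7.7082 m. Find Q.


R = A/P = 6.0/7.7082 = 0.778392
Q = (1/0.03) * 6.0 * 0.778392^(2/3) * 0.011^0.5

17.7497 m^3/s


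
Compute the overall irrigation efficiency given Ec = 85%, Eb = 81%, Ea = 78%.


Ec = 0.85, Eb = 0.81, Ea = 0.78
E = 0.85 * 0.81 * 0.78 * 100 = 53.7030%

53.7030 %


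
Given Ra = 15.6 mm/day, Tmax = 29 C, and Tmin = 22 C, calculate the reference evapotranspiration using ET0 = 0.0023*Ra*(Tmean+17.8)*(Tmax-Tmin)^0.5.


Tmean = (Tmax + Tmin)/2 = (29 + 22)/2 = 25.5
ET0 = 0.0023 * 15.6 * (25.5 + 17.8) * sqrt(29 - 22)
ET0 = 0.0023 * 15.6 * 43.3 * 2.645751

4.1104 mm/day


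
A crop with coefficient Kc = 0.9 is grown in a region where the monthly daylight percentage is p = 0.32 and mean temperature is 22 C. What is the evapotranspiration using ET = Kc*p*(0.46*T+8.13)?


ET = Kc * p * (0.46*T + 8.13)
ET = 0.9 * 0.32 * (0.46*22 + 8.13)
ET = 0.9 * 0.32 * 18.2500

5.2560 mm/day


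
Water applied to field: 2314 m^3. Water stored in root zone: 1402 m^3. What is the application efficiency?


Ea = V_root / V_field * 100 = 1402 / 2314 * 100 = 60.5877%

60.5877 %


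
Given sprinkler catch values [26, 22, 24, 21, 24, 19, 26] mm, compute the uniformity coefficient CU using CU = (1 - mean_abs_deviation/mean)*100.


mean = 23.142857 mm
MAD = 2.122449 mm
CU = (1 - 2.122449/23.142857)*100

90.8289 %


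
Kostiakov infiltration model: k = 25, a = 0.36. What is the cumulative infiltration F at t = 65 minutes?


F = k * t^a = 25 * 65^0.36
F = 25 * 4.494163

112.3541 mm


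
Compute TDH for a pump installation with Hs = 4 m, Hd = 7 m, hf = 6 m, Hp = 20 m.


TDH = Hs + Hd + hf + Hp = 4 + 7 + 6 + 20 = 37

37 m


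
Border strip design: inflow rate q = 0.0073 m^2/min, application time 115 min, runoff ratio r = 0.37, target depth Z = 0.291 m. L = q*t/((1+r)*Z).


L = q*t/((1+r)*Z)
L = 0.0073*115/((1+0.37)*0.291)
L = 0.8395/0.39867

2.1058 m


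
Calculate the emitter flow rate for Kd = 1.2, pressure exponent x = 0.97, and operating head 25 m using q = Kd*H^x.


q = Kd * H^x = 1.2 * 25^0.97 = 1.2 * 22.698743

27.2385 L/h


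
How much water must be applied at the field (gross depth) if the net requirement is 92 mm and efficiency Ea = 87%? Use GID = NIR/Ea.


Ea = 87% = 0.87
GID = NIR / Ea = 92 / 0.87 = 105.7471 mm

105.7471 mm


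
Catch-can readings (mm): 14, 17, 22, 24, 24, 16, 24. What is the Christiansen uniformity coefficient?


mean = 20.142857 mm
MAD = 3.836735 mm
CU = (1 - 3.836735/20.142857)*100

80.9524 %


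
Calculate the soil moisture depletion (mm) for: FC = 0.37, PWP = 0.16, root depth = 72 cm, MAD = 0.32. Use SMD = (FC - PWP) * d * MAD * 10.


SMD = (FC - PWP) * d * MAD * 10
SMD = (0.37 - 0.16) * 72 * 0.32 * 10
SMD = 0.2100 * 72 * 0.32 * 10

48.3840 mm


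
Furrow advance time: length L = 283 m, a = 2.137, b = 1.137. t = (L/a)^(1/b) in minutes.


t = (L/a)^(1/b)
t = (283/2.137)^(1/1.137)
t = 132.428638^(1/1.137)

73.5020 min


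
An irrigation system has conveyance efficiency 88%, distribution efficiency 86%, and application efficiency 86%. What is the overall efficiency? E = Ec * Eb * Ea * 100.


Ec = 0.88, Eb = 0.86, Ea = 0.86
E = 0.88 * 0.86 * 0.86 * 100 = 65.0848%

65.0848 %


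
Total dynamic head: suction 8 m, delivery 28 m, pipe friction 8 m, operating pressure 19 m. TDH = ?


TDH = Hs + Hd + hf + Hp = 8 + 28 + 8 + 19 = 63

63 m


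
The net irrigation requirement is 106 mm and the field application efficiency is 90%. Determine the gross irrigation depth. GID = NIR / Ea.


Ea = 90% = 0.9
GID = NIR / Ea = 106 / 0.9 = 117.7778 mm

117.7778 mm


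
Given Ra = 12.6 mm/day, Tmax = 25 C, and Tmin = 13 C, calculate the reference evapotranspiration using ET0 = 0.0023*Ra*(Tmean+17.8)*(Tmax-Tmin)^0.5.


Tmean = (Tmax + Tmin)/2 = (25 + 13)/2 = 19.0
ET0 = 0.0023 * 12.6 * (19.0 + 17.8) * sqrt(25 - 13)
ET0 = 0.0023 * 12.6 * 36.8 * 3.464102

3.6943 mm/day


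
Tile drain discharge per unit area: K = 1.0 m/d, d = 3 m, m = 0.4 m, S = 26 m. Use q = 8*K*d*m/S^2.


q = 8*K*d*m/S^2
q = 8*1.0*3*0.4/26^2
q = 9.6000 / 676

0.0142 m/d


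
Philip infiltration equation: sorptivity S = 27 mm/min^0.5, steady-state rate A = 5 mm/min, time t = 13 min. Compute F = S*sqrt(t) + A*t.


F = S*sqrt(t) + A*t
F = 27*sqrt(13) + 5*13
F = 27*3.605551 + 65

162.3499 mm


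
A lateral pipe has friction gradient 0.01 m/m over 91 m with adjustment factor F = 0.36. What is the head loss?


hf = J * L * F = 0.01 * 91 * 0.36 = 0.3276 m

0.3276 m


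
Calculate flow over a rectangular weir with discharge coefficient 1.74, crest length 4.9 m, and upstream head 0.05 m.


Q = C * L * H^(3/2) = 1.74 * 4.9 * 0.05^1.5 = 1.74 * 4.9 * 0.011180

0.0953 m^3/s


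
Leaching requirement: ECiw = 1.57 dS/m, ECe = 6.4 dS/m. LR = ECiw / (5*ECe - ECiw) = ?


LR = ECiw / (5*ECe - ECiw)
LR = 1.57 / (5*6.4 - 1.57)
LR = 1.57 / 30.4300

0.0516


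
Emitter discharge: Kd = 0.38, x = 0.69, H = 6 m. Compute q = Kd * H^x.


q = Kd * H^x = 0.38 * 6^0.69 = 0.38 * 3.442900

1.3083 L/h


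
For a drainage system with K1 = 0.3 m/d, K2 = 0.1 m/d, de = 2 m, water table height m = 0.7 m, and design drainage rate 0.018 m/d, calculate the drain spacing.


S^2 = 8*K2*de*m/q + 4*K1*m^2/q
S^2 = 8*0.1*2*0.7/0.018 + 4*0.3*0.7^2/0.018
S = sqrt(94.8889)

9.7411 m


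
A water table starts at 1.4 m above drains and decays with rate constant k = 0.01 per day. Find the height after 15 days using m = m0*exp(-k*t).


m = m0 * exp(-k*t)
m = 1.4 * exp(-0.01 * 15)
m = 1.4 * exp(-0.1500)

1.2050 m


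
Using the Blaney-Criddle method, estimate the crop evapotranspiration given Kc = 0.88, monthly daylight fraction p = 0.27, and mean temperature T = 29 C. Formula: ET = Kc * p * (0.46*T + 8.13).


ET = Kc * p * (0.46*T + 8.13)
ET = 0.88 * 0.27 * (0.46*29 + 8.13)
ET = 0.88 * 0.27 * 21.4700

5.1013 mm/day


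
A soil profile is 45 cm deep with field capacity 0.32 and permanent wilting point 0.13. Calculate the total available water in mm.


AWC = (FC - PWP) * d * 10
AWC = (0.32 - 0.13) * 45 * 10
AWC = 0.1900 * 45 * 10

85.5000 mm


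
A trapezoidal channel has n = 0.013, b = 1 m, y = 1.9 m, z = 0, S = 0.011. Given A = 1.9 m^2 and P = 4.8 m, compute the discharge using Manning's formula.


R = A/P = 1.9/4.8 = 0.395833
Q = (1/0.013) * 1.9 * 0.395833^(2/3) * 0.011^0.5

8.2638 m^3/s


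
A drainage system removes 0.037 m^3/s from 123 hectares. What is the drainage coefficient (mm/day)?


DC = Q * 86400 / (A * 10000) * 1000
DC = 0.037 * 86400 / (123 * 10000) * 1000
DC = 3196800.0000 / 1230000

2.5990 mm/day


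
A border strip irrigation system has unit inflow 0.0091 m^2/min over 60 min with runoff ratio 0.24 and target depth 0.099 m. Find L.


L = q*t/((1+r)*Z)
L = 0.0091*60/((1+0.24)*0.099)
L = 0.546/0.12276

4.4477 m


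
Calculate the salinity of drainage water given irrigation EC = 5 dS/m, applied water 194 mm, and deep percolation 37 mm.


EC_dw = EC_iw * D_iw / D_dw
EC_dw = 5 * 194 / 37
EC_dw = 970 / 37

26.2162 dS/m


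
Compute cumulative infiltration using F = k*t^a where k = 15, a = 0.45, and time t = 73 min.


F = k * t^a = 15 * 73^0.45
F = 15 * 6.894381

103.4157 mm


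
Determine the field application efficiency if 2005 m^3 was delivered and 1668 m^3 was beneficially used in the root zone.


Ea = V_root / V_field * 100 = 1668 / 2005 * 100 = 83.1920%

83.1920 %


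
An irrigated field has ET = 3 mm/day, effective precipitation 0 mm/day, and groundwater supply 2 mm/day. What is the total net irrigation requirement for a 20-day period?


Daily deficit = ET - Pe - GW = 3 - 0 - 2 = 1 mm/day
NIR = 1 * 20 = 20 mm

20.0000 mm


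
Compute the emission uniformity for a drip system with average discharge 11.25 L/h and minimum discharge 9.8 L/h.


EU = (q_min/q_avg)*100 = (9.8/11.25)*100 = 87.1111%

87.1111 %


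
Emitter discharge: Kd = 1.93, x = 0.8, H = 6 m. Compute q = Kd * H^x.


q = Kd * H^x = 1.93 * 6^0.8 = 1.93 * 4.192963

8.0924 L/h


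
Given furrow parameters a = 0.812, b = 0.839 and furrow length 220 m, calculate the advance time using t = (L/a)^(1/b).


t = (L/a)^(1/b)
t = (220/0.812)^(1/0.839)
t = 270.935961^(1/0.839)

793.8197 min


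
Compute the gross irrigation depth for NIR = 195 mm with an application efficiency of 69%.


Ea = 69% = 0.69
GID = NIR / Ea = 195 / 0.69 = 282.6087 mm

282.6087 mm


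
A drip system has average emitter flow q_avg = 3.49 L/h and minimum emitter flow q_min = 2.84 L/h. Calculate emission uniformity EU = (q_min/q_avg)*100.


EU = (q_min/q_avg)*100 = (2.84/3.49)*100 = 81.3754%

81.3754 %


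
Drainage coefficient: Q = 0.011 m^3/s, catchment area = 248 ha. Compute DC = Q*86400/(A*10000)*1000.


DC = Q * 86400 / (A * 10000) * 1000
DC = 0.011 * 86400 / (248 * 10000) * 1000
DC = 950400.0000 / 2480000

0.3832 mm/day


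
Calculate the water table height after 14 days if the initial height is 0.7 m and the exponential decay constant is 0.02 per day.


m = m0 * exp(-k*t)
m = 0.7 * exp(-0.02 * 14)
m = 0.7 * exp(-0.2800)

0.5290 m


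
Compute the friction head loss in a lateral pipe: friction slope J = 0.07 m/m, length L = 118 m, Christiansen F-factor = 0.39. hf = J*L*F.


hf = J * L * F = 0.07 * 118 * 0.39 = 3.2214 m

3.2214 m


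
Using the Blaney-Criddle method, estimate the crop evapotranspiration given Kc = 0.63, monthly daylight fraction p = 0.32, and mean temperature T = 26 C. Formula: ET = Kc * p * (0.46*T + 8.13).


ET = Kc * p * (0.46*T + 8.13)
ET = 0.63 * 0.32 * (0.46*26 + 8.13)
ET = 0.63 * 0.32 * 20.0900

4.0501 mm/day
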